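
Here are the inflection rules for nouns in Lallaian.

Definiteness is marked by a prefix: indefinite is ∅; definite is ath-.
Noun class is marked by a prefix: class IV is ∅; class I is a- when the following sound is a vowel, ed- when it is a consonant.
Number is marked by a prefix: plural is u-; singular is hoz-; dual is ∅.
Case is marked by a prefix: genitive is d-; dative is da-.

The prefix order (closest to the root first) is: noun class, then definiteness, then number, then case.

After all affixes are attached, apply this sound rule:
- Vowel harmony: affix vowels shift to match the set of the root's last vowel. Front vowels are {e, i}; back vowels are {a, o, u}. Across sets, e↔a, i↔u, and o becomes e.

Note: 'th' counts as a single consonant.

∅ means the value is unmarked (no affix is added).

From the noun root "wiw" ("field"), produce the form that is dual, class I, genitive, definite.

dethedwiw

Attach noun class class I ed- (before consonant 'w') → edwiw.
Attach definiteness definite ath- → athedwiw.
number = dual: zero marking, form stays athedwiw.
Attach case genitive d- → dathedwiw.
Apply vowel harmony: dathedwiw → dethedwiw.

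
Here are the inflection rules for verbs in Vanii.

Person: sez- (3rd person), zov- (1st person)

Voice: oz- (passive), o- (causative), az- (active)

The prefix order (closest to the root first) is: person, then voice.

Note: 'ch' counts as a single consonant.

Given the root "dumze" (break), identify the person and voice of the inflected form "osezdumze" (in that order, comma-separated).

Segment: o-sez-dumze.
person: sez- → 3rd person.
voice: o- → causative.

3rd person, causative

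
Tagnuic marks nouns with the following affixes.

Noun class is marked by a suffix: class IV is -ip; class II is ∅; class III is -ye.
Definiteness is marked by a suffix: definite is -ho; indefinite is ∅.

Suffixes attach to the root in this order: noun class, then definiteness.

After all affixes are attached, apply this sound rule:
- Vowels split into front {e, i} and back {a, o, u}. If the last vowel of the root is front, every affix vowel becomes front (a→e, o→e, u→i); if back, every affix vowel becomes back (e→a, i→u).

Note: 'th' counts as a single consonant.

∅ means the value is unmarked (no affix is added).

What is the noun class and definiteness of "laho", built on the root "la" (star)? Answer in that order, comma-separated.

class II, definite

Segment: la-ho.
noun class: ∅ → class II.
definiteness: -ho → definite.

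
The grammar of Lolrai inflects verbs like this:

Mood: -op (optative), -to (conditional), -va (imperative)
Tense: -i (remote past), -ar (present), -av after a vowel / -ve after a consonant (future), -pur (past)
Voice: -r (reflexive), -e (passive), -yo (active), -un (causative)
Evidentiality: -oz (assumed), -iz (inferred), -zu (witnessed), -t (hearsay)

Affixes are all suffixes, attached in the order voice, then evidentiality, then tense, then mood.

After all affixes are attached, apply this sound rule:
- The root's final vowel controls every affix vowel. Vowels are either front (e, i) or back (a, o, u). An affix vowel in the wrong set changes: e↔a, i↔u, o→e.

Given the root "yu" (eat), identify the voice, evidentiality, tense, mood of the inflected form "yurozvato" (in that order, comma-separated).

reflexive, assumed, future, conditional

Segment: yu-r-oz-ve-to.
voice: -r → reflexive.
evidentiality: -oz → assumed.
tense: -av/ve → future.
mood: -to → conditional.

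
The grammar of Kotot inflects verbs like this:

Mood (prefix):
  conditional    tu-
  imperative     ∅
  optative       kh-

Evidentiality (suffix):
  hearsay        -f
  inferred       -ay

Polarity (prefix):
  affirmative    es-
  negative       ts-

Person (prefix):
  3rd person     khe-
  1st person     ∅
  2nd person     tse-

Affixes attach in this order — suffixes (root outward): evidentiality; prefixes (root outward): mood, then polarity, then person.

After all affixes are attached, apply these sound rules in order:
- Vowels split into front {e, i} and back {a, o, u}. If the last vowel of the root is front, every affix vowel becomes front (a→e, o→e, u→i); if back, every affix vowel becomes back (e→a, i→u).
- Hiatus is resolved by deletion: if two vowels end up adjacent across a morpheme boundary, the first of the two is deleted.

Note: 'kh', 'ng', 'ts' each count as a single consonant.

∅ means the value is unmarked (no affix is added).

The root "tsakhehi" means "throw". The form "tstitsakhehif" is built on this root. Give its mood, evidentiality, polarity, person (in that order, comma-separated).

conditional, hearsay, negative, 1st person

Segment: ts-tu-tsakhehi-f.
mood: tu- → conditional.
evidentiality: -f → hearsay.
polarity: ts- → negative.
person: ∅ → 1st person.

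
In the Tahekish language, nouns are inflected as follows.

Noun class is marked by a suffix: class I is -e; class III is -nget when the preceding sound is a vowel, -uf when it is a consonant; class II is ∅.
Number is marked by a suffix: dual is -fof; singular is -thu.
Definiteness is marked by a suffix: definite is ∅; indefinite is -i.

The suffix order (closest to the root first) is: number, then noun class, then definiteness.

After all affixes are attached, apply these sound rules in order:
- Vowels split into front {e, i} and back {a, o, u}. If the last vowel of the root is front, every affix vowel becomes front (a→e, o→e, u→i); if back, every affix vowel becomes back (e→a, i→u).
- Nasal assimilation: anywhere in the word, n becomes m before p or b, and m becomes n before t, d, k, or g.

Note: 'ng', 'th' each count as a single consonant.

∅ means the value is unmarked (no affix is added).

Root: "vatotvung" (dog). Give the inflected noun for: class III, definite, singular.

vatotvungthungat

Attach number singular -thu → vatotvungthu.
Attach noun class class III -nget (after vowel 'u') → vatotvungthunget.
definiteness = definite: zero marking, form stays vatotvungthunget.
Apply vowel harmony: vatotvungthunget → vatotvungthungat.
Nasal assimilation: no change.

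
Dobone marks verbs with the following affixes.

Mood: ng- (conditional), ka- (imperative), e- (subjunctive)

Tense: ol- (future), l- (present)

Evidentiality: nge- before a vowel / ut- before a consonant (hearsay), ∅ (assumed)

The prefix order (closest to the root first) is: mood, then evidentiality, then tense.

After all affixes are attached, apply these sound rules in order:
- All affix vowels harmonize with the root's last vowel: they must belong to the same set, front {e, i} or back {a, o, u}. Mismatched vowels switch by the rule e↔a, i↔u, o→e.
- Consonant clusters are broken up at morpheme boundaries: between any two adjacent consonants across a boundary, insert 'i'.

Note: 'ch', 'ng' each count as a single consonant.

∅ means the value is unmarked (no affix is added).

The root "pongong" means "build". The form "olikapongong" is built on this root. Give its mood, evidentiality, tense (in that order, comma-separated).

imperative, assumed, future

Segment: ol-ka-pongong.
mood: ka- → imperative.
evidentiality: ∅ → assumed.
tense: ol- → future.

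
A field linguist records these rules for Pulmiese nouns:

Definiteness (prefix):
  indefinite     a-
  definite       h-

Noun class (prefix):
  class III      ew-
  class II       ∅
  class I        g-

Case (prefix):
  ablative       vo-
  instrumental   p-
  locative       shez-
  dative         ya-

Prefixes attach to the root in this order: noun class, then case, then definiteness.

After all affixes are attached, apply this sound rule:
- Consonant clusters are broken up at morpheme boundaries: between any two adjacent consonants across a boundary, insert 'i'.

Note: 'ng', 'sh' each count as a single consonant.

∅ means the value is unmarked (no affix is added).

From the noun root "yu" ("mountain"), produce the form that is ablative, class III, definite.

hivoewiyu

Attach noun class class III ew- → ewyu.
Attach case ablative vo- → voewyu.
Attach definiteness definite h- → hvoewyu.
Apply epenthesis: hvoewyu → hivoewiyu.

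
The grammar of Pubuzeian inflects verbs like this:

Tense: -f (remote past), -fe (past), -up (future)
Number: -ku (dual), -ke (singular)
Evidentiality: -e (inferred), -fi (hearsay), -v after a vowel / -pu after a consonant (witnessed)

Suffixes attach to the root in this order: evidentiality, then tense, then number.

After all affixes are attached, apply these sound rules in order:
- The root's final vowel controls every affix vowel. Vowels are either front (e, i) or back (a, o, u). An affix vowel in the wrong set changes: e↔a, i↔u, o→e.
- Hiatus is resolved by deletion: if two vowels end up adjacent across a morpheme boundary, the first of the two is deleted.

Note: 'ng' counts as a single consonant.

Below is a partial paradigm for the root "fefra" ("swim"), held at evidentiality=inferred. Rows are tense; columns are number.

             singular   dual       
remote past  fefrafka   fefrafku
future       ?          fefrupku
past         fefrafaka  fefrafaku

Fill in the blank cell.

Attach evidentiality inferred -e → fefrae.
Attach tense future -up → fefraeup.
Attach number singular -ke → fefraeupke.
Apply vowel harmony: fefraeupke → fefraaupka.
Apply vowel deletion: fefraaupka → fefrupka.

fefrupka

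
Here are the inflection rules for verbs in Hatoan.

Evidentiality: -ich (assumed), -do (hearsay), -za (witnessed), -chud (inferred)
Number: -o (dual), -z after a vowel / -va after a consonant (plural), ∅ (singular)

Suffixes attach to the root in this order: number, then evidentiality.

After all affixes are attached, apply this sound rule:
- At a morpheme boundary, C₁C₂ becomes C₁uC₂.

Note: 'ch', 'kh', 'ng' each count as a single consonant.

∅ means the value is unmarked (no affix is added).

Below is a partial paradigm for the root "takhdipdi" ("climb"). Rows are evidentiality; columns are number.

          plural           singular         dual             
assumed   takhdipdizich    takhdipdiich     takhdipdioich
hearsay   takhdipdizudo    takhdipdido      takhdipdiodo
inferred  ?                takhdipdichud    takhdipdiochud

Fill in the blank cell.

Attach number plural -z (after vowel 'i') → takhdipdiz.
Attach evidentiality inferred -chud → takhdipdizchud.
Apply epenthesis: takhdipdizchud → takhdipdizuchud.

takhdipdizuchud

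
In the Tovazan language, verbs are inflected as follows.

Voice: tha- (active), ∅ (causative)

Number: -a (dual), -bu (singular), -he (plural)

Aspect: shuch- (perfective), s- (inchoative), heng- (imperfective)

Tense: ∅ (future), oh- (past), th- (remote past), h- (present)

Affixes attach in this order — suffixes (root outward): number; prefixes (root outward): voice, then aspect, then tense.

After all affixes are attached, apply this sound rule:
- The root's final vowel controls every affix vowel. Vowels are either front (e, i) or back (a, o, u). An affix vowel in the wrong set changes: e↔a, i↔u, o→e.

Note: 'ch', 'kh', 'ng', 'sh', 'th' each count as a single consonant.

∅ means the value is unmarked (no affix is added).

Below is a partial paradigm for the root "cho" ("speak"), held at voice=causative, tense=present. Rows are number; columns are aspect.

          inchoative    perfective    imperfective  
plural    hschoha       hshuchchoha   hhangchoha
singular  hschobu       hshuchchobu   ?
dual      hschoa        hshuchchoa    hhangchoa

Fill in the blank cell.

voice = causative: zero marking, form stays cho.
Attach number singular -bu → chobu.
Attach aspect imperfective heng- → hengchobu.
Attach tense present h- → hhengchobu.
Apply vowel harmony: hhengchobu → hhangchobu.

hhangchobu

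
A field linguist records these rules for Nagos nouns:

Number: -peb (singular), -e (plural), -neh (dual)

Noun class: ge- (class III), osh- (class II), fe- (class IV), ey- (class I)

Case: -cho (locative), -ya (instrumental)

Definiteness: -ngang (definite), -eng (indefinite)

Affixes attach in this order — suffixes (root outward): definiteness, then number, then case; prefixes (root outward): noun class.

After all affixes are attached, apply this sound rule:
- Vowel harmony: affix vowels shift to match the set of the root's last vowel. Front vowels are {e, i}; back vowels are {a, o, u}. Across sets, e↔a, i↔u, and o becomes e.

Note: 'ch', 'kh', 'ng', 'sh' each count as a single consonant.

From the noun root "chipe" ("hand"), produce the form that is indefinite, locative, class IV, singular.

Attach definiteness indefinite -eng → chipeeng.
Attach noun class class IV fe- → fechipeeng.
Attach number singular -peb → fechipeengpeb.
Attach case locative -cho → fechipeengpebcho.
Apply vowel harmony: fechipeengpebcho → fechipeengpebche.

fechipeengpebche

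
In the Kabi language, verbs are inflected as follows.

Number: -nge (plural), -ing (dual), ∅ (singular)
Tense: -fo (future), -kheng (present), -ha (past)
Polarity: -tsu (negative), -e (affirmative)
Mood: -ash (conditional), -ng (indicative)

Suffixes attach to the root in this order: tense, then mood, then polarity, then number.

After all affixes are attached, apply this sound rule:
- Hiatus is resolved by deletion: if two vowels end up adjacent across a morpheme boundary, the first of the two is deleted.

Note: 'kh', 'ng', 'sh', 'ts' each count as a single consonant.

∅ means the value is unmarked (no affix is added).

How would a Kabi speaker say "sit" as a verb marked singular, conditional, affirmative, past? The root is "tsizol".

tsizolhashe

Attach tense past -ha → tsizolha.
Attach mood conditional -ash → tsizolhaash.
Attach polarity affirmative -e → tsizolhaashe.
number = singular: zero marking, form stays tsizolhaashe.
Apply vowel deletion: tsizolhaashe → tsizolhashe.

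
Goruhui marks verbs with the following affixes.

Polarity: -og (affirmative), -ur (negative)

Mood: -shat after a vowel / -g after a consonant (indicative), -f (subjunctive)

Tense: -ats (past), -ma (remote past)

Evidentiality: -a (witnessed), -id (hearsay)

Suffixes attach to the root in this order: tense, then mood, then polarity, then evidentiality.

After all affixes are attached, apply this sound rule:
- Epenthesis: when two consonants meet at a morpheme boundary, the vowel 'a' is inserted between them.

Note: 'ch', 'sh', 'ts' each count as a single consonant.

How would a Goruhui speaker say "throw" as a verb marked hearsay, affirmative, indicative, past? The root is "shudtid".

shudtidatsagogid

Attach tense past -ats → shudtidats.
Attach mood indicative -g (after consonant 'ts') → shudtidatsg.
Attach polarity affirmative -og → shudtidatsgog.
Attach evidentiality hearsay -id → shudtidatsgogid.
Apply epenthesis: shudtidatsgogid → shudtidatsagogid.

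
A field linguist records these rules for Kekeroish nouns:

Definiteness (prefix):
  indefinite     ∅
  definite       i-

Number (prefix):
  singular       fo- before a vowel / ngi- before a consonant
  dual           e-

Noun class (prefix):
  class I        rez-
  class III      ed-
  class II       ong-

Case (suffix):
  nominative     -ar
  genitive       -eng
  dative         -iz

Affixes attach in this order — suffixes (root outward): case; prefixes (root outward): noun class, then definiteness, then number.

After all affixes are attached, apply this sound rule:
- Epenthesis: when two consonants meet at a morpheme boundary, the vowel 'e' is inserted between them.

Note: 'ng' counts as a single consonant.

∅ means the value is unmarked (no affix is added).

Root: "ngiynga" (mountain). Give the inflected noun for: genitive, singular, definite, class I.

Attach case genitive -eng → ngiyngaeng.
Attach noun class class I rez- → rezngiyngaeng.
Attach definiteness definite i- → irezngiyngaeng.
Attach number singular fo- (before vowel 'i') → foirezngiyngaeng.
Apply epenthesis: foirezngiyngaeng → foirezengiyngaeng.

foirezengiyngaeng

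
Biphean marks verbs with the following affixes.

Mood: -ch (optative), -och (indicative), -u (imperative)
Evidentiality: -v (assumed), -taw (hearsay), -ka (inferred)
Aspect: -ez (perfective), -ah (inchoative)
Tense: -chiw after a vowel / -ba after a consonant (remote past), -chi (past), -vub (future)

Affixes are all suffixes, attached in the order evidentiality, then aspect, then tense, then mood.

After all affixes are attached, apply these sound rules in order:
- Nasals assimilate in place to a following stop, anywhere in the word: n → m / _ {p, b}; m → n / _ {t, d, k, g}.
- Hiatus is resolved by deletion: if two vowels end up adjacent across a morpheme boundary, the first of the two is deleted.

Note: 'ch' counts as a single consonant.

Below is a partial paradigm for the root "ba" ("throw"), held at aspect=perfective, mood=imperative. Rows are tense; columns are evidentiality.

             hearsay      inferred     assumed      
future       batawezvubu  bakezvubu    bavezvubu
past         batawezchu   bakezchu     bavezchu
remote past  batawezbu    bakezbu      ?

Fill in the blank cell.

Attach evidentiality assumed -v → bav.
Attach aspect perfective -ez → bavez.
Attach tense remote past -ba (after consonant 'z') → bavezba.
Attach mood imperative -u → bavezbau.
Nasal assimilation: no change.
Apply vowel deletion: bavezbau → bavezbu.

bavezbu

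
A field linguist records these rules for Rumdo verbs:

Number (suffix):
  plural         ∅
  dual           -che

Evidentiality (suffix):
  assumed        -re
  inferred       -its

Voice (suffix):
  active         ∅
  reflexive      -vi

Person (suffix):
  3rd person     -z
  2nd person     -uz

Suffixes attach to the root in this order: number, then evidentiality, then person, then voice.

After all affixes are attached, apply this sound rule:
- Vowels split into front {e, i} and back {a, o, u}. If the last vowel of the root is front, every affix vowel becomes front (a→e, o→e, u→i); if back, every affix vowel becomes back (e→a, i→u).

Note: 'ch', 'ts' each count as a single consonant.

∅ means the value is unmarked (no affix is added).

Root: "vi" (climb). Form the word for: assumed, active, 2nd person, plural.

vireiz

number = plural: zero marking, form stays vi.
Attach evidentiality assumed -re → vire.
Attach person 2nd person -uz → vireuz.
voice = active: zero marking, form stays vireuz.
Apply vowel harmony: vireuz → vireiz.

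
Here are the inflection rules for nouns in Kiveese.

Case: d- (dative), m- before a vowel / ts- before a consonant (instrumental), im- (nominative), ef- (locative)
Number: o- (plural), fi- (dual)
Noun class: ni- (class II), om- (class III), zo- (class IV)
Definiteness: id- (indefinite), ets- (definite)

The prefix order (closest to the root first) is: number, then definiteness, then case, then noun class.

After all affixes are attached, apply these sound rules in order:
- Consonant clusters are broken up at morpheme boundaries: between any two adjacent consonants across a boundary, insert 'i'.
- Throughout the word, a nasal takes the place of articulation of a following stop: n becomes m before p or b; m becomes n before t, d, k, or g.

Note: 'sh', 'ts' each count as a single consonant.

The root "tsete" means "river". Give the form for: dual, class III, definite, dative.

Attach number dual fi- → fitsete.
Attach definiteness definite ets- → etsfitsete.
Attach case dative d- → detsfitsete.
Attach noun class class III om- → omdetsfitsete.
Apply epenthesis: omdetsfitsete → omidetsifitsete.
Nasal assimilation: no change.

omidetsifitsete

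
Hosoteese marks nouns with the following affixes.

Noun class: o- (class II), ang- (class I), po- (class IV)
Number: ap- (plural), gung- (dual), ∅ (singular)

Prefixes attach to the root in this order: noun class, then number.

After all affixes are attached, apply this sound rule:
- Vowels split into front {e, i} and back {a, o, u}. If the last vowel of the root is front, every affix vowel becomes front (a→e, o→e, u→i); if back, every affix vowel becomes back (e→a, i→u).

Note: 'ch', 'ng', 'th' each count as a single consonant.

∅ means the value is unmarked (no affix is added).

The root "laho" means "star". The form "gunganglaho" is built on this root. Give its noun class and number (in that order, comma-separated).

class I, dual

Segment: gung-ang-laho.
noun class: ang- → class I.
number: gung- → dual.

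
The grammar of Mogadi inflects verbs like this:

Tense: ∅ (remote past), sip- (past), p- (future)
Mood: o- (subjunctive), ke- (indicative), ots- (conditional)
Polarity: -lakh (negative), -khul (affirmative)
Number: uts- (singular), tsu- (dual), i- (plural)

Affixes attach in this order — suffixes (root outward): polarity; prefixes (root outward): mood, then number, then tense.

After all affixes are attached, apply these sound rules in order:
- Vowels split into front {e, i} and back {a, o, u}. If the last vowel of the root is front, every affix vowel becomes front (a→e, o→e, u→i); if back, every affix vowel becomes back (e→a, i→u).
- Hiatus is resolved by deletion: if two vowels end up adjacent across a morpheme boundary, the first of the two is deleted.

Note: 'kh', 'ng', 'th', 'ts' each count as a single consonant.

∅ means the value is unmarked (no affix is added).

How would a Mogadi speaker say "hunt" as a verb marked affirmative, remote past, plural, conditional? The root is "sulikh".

Attach mood conditional ots- → otssulikh.
Attach polarity affirmative -khul → otssulikhkhul.
Attach number plural i- → iotssulikhkhul.
tense = remote past: zero marking, form stays iotssulikhkhul.
Apply vowel harmony: iotssulikhkhul → ietssulikhkhil.
Apply vowel deletion: ietssulikhkhil → etssulikhkhil.

etssulikhkhil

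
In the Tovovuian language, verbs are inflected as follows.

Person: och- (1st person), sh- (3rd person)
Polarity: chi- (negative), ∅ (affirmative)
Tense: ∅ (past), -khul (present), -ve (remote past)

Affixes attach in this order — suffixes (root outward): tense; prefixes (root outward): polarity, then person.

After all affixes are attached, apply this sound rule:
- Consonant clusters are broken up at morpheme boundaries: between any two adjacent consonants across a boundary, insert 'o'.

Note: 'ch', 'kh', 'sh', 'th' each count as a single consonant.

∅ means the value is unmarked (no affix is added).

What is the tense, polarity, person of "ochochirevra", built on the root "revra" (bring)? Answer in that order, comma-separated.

Segment: och-chi-revra.
tense: ∅ → past.
polarity: chi- → negative.
person: och- → 1st person.

past, negative, 1st person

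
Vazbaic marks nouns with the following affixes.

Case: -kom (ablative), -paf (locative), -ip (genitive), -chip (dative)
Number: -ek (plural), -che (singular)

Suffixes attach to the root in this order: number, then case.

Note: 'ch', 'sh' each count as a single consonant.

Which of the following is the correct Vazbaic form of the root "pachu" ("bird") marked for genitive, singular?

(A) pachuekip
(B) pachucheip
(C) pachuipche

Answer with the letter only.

Attach number singular -che → pachuche.
Attach case genitive -ip → pachucheip.
So the correct form is pachucheip, option (B).
(A) pachuekip is wrong: it uses plural instead of singular for number.
(C) pachuipche is wrong: it has the affixes in the wrong order.

B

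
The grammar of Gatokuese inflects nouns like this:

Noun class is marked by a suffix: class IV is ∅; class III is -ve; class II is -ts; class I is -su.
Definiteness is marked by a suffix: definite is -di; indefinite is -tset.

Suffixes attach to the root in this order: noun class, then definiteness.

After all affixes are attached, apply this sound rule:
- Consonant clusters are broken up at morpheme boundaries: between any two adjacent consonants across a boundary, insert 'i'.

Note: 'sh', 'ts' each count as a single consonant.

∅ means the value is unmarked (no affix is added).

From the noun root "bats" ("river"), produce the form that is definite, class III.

batsivedi

Attach noun class class III -ve → batsve.
Attach definiteness definite -di → batsvedi.
Apply epenthesis: batsvedi → batsivedi.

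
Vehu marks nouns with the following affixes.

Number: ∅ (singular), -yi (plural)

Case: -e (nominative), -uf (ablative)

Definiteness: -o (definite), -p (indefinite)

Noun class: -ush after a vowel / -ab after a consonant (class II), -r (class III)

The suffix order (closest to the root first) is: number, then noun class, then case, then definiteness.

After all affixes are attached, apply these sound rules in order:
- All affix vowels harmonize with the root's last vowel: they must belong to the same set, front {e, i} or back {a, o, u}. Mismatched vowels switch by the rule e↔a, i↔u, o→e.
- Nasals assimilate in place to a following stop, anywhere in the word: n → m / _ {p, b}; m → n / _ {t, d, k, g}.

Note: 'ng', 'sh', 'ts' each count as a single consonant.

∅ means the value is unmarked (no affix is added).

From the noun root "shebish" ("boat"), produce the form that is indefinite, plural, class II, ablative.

Attach number plural -yi → shebishyi.
Attach noun class class II -ush (after vowel 'i') → shebishyiush.
Attach case ablative -uf → shebishyiushuf.
Attach definiteness indefinite -p → shebishyiushufp.
Apply vowel harmony: shebishyiushufp → shebishyiishifp.
Nasal assimilation: no change.

shebishyiishifp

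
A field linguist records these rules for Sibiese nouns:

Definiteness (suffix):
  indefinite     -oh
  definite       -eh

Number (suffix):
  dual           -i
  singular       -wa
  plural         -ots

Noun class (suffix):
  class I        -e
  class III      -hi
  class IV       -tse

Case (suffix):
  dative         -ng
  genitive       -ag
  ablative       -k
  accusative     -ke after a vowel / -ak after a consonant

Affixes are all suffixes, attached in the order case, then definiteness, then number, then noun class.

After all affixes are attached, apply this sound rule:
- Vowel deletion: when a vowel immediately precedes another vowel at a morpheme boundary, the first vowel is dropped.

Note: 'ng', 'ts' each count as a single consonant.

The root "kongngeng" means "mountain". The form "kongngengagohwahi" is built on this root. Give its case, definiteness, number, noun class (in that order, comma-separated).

genitive, indefinite, singular, class III

Segment: kongngeng-ag-oh-wa-hi.
case: -ag → genitive.
definiteness: -oh → indefinite.
number: -wa → singular.
noun class: -hi → class III.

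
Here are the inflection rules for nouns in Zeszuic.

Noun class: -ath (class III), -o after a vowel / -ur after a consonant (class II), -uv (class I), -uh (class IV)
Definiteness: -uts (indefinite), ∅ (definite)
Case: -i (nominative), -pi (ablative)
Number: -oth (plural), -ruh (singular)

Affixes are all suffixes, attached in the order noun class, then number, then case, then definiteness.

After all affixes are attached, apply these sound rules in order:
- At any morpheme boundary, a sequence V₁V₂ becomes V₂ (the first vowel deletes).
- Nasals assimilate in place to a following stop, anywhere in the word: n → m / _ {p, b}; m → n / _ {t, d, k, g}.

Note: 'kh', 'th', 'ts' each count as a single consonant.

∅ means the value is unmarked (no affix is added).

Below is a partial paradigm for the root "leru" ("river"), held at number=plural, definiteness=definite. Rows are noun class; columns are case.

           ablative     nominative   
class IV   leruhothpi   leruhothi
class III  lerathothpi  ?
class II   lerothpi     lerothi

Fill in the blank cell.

Attach noun class class III -ath → leruath.
Attach number plural -oth → leruathoth.
Attach case nominative -i → leruathothi.
definiteness = definite: zero marking, form stays leruathothi.
Apply vowel deletion: leruathothi → lerathothi.
Nasal assimilation: no change.

lerathothi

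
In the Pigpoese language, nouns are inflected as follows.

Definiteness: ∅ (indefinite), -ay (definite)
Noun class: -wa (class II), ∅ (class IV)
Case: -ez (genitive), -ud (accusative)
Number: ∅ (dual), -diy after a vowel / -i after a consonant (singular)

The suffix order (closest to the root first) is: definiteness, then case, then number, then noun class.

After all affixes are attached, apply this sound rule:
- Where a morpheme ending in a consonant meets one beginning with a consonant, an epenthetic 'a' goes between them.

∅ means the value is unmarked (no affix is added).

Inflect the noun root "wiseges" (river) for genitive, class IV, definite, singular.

wisegesayezi

Attach definiteness definite -ay → wisegesay.
Attach case genitive -ez → wisegesayez.
Attach number singular -i (after consonant 'z') → wisegesayezi.
noun class = class IV: zero marking, form stays wisegesayezi.
Epenthesis: no change.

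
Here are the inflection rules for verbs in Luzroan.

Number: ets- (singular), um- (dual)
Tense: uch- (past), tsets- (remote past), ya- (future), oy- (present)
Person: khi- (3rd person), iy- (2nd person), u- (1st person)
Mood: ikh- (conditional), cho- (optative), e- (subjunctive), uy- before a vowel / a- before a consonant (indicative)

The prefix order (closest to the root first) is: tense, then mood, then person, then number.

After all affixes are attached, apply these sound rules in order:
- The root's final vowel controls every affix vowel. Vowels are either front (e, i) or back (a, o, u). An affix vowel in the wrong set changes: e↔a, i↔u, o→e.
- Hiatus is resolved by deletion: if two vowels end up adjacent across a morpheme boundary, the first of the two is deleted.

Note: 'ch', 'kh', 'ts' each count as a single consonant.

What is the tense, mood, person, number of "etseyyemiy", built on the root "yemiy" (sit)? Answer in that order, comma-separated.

Segment: ets-u-e-oy-yemiy.
tense: oy- → present.
mood: e- → subjunctive.
person: u- → 1st person.
number: ets- → singular.

present, subjunctive, 1st person, singular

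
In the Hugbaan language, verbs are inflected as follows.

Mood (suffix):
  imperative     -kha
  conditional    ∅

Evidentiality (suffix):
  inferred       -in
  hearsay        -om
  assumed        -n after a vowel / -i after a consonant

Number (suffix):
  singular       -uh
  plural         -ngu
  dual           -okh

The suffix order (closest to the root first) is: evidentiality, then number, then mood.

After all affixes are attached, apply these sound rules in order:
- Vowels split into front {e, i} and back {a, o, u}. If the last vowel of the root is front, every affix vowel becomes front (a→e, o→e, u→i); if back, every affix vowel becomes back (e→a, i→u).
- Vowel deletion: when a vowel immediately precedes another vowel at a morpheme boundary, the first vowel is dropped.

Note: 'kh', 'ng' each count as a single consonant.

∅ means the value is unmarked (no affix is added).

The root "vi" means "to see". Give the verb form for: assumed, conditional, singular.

Attach evidentiality assumed -n (after vowel 'i') → vin.
Attach number singular -uh → vinuh.
mood = conditional: zero marking, form stays vinuh.
Apply vowel harmony: vinuh → vinih.
Vowel deletion: no change.

vinih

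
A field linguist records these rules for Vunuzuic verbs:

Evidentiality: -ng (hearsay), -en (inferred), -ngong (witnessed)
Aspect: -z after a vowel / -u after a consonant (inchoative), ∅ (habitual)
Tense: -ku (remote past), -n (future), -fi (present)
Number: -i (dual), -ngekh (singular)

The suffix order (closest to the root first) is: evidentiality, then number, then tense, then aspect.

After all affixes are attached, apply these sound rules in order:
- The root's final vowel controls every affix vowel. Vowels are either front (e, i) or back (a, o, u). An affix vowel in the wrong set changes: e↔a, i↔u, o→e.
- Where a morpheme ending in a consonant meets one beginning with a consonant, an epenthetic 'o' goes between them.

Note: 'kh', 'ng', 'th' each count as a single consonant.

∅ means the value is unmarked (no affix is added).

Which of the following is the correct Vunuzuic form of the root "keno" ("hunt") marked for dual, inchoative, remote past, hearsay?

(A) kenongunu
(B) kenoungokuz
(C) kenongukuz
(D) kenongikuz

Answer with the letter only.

Attach evidentiality hearsay -ng → kenong.
Attach number dual -i → kenongi.
Attach tense remote past -ku → kenongiku.
Attach aspect inchoative -z (after vowel 'u') → kenongikuz.
Apply vowel harmony: kenongikuz → kenongukuz.
Epenthesis: no change.
So the correct form is kenongukuz, option (C).
(D) kenongikuz is wrong: it fails to apply the sound rule(s).
(A) kenongunu is wrong: it uses future instead of remote past for tense.
(B) kenoungokuz is wrong: it has the affixes in the wrong order.

C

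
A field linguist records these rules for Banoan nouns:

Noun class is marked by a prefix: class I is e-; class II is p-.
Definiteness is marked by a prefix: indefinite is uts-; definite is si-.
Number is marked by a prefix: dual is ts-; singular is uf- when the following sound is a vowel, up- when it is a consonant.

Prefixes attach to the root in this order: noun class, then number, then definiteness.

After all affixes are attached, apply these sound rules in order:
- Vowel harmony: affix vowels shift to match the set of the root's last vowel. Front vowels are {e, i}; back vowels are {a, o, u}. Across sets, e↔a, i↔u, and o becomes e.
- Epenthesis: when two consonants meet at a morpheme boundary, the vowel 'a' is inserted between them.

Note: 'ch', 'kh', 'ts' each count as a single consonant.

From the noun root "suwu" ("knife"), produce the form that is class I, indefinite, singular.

Attach noun class class I e- → esuwu.
Attach number singular uf- (before vowel 'e') → ufesuwu.
Attach definiteness indefinite uts- → utsufesuwu.
Apply vowel harmony: utsufesuwu → utsufasuwu.
Epenthesis: no change.

utsufasuwu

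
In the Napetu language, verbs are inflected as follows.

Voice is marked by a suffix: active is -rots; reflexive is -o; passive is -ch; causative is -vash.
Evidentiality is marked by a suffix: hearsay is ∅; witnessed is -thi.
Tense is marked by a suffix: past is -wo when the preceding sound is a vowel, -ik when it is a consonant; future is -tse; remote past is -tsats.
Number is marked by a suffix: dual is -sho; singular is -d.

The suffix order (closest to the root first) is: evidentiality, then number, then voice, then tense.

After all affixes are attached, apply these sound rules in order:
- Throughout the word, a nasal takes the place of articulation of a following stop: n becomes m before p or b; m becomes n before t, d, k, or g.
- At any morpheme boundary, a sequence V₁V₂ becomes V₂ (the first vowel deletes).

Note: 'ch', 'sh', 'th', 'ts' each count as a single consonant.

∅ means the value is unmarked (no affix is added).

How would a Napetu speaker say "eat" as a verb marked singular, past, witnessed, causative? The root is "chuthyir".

chuthyirthidvashik

Attach evidentiality witnessed -thi → chuthyirthi.
Attach number singular -d → chuthyirthid.
Attach voice causative -vash → chuthyirthidvash.
Attach tense past -ik (after consonant 'sh') → chuthyirthidvashik.
Nasal assimilation: no change.
Vowel deletion: no change.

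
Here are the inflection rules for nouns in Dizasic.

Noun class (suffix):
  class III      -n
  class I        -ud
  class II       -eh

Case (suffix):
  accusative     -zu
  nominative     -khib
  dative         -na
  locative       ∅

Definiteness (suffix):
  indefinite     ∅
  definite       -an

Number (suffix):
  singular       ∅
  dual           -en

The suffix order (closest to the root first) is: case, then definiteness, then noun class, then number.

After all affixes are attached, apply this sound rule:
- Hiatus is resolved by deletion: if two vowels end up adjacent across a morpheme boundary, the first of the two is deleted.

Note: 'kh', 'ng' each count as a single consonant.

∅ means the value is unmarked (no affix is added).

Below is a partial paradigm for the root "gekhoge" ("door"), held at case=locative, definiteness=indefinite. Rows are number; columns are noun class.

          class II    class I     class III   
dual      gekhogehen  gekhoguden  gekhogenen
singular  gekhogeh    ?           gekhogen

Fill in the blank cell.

gekhogud

case = locative: zero marking, form stays gekhoge.
definiteness = indefinite: zero marking, form stays gekhoge.
Attach noun class class I -ud → gekhogeud.
number = singular: zero marking, form stays gekhogeud.
Apply vowel deletion: gekhogeud → gekhogud.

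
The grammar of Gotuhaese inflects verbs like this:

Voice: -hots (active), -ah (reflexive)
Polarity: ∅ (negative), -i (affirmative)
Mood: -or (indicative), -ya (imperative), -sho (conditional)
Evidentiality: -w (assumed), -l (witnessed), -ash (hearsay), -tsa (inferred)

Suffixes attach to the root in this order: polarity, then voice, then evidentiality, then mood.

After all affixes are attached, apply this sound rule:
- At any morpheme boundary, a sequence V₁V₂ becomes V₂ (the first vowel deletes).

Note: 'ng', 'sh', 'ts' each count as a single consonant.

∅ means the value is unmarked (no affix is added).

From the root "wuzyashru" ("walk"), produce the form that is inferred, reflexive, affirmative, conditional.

wuzyashrahtsasho

Attach polarity affirmative -i → wuzyashrui.
Attach voice reflexive -ah → wuzyashruiah.
Attach evidentiality inferred -tsa → wuzyashruiahtsa.
Attach mood conditional -sho → wuzyashruiahtsasho.
Apply vowel deletion: wuzyashruiahtsasho → wuzyashrahtsasho.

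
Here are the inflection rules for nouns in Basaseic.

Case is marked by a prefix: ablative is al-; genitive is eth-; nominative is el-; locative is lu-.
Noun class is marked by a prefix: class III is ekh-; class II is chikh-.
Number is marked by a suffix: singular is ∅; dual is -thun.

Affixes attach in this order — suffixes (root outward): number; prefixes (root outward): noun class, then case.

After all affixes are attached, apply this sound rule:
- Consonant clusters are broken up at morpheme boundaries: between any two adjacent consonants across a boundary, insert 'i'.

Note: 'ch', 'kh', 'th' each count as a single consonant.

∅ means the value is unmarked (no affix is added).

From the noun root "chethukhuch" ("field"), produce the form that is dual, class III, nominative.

elekhichethukhuchithun

Attach noun class class III ekh- → ekhchethukhuch.
Attach number dual -thun → ekhchethukhuchthun.
Attach case nominative el- → elekhchethukhuchthun.
Apply epenthesis: elekhchethukhuchthun → elekhichethukhuchithun.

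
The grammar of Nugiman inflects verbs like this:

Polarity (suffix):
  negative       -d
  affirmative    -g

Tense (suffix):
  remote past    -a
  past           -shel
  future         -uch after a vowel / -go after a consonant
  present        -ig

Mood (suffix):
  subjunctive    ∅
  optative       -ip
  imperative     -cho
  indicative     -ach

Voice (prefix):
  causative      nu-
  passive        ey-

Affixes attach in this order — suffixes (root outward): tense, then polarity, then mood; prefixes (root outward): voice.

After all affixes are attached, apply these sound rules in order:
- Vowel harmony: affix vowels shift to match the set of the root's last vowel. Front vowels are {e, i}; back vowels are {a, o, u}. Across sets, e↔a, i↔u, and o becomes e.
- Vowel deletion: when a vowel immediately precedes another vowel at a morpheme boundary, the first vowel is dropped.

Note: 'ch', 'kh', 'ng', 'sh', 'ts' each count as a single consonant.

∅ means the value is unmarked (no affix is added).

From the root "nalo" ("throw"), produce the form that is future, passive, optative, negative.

aynaluchdup

Attach tense future -uch (after vowel 'o') → nalouch.
Attach polarity negative -d → nalouchd.
Attach mood optative -ip → nalouchdip.
Attach voice passive ey- → eynalouchdip.
Apply vowel harmony: eynalouchdip → aynalouchdup.
Apply vowel deletion: aynalouchdup → aynaluchdup.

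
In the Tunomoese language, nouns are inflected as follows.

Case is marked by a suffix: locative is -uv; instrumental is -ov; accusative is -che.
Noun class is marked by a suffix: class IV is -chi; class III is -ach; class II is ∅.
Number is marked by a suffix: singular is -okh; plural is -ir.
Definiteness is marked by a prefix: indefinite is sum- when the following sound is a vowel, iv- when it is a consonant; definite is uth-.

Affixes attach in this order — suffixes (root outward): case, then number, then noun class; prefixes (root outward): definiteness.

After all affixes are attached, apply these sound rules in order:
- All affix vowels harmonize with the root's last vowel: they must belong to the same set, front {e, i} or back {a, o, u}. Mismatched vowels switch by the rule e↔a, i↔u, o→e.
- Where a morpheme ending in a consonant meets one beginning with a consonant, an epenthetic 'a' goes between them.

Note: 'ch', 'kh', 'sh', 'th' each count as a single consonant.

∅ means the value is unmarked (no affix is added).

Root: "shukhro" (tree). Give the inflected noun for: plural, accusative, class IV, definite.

uthashukhrochaurachu

Attach case accusative -che → shukhroche.
Attach number plural -ir → shukhrocheir.
Attach definiteness definite uth- → uthshukhrocheir.
Attach noun class class IV -chi → uthshukhrocheirchi.
Apply vowel harmony: uthshukhrocheirchi → uthshukhrochaurchu.
Apply epenthesis: uthshukhrochaurchu → uthashukhrochaurachu.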